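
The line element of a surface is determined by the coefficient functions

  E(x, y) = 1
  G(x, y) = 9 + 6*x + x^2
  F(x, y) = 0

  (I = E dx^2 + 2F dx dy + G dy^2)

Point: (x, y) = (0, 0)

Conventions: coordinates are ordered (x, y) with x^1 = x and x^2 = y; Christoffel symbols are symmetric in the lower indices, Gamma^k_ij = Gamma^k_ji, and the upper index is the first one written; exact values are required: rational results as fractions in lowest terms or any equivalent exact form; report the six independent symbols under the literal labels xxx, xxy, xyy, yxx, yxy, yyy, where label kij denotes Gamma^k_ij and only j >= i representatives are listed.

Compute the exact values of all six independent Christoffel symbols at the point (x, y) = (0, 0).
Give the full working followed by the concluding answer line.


E = 1, F = 0, G = 9 at the point
E_x = 0, E_y = 0, F_x = 0, F_y = 0, G_x = 6, G_y = 0
EG - F^2 = 9;  g^inv = (1/9) * [[9, 0], [0, 1]]
first-kind symbols [ij,l] = (1/2)(d_i g_jl + d_j g_il - d_l g_ij): [xx,x] = E_x/2 = 0, [xx,y] = F_x - E_y/2 = 0, [xy,x] = E_y/2 = 0, [xy,y] = G_x/2 = 3, [yy,x] = F_y - G_x/2 = -3, [yy,y] = G_y/2 = 0
Gamma^x_ij = (G*[ij,x] - F*[ij,y])/(EG - F^2), Gamma^y_ij = (E*[ij,y] - F*[ij,x])/(EG - F^2)

Answer: Gamma_xxx = 0, Gamma_xxy = 0, Gamma_xyy = -3, Gamma_yxx = 0, Gamma_yxy = 1/3, Gamma_yyy = 0


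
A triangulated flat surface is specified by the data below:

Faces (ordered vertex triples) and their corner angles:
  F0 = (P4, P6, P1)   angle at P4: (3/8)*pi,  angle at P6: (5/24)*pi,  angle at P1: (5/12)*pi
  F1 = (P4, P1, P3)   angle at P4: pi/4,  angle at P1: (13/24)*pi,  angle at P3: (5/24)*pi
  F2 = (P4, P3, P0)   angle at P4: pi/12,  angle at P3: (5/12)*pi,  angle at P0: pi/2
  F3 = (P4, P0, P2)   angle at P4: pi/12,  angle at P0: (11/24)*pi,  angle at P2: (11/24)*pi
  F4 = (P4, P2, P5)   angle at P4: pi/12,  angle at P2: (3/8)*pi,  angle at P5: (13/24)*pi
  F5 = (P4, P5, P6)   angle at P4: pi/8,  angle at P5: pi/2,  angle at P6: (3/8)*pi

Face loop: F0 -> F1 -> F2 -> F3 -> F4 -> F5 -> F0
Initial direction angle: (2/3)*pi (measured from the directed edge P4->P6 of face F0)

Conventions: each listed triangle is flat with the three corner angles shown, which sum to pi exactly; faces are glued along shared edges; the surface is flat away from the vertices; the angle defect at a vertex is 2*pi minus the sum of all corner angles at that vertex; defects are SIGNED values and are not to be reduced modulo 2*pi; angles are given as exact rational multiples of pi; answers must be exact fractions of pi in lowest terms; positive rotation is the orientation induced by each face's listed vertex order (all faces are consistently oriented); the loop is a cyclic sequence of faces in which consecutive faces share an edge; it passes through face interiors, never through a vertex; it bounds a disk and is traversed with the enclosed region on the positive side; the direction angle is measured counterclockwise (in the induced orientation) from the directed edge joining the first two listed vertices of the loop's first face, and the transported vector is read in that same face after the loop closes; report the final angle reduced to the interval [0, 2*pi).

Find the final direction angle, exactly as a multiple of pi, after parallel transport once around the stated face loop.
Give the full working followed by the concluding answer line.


enclosed vertex P4: corner angles sum to pi, defect = 2*pi - pi = pi
the final direction is the initial angle plus the enclosed defects, taken mod 2*pi in the induced orientation
final angle = (2/3)*pi + pi = (5/3)*pi (mod 2*pi)

Answer: final direction angle = (5/3)*pi


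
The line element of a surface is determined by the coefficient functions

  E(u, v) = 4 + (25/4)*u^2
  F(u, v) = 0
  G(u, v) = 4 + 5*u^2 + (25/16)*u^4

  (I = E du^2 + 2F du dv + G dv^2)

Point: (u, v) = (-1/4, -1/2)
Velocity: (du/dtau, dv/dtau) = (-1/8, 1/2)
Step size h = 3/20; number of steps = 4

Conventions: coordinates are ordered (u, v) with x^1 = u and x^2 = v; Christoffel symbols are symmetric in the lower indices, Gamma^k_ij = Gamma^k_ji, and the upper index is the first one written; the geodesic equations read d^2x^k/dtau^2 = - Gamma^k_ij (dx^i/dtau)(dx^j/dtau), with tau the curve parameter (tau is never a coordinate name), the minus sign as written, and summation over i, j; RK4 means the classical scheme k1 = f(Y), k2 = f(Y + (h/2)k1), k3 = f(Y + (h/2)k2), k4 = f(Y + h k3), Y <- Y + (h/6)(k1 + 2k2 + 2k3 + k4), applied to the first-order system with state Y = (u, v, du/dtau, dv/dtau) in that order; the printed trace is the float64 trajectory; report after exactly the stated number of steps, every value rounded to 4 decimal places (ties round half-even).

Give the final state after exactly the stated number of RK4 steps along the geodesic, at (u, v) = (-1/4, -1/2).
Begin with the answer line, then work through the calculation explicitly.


Answer: u = -0.3377, v = -0.2081, du/dtau = -0.1677, dv/dtau = 0.4704

f(Y) = (du/dtau, dv/dtau, -Gamma^u_ij Y'^i Y'^j, -Gamma^v_ij Y'^i Y'^j) with the Gammas evaluated at the stage position; h = 0.150000; intermediate values shown to 6 dp
step 0: u = -0.2500, v = -0.5000, du/dtau = -0.1250, dv/dtau = 0.5000
step 1:
  k1: at (u, v) = (-0.250000, -0.500000), (du/dtau, dv/dtau) = (-0.125000, 0.500000); Gamma_uuu = -0.355872, Gamma_uuv = 0.000000, Gamma_uvv = 0.295819, Gamma_vuu = 0.000000, Gamma_vuv = -0.300752, Gamma_vvv = 0.000000; k1 = (-0.125000, 0.500000, -0.068394, -0.037594)
  k2: at (u, v) = (-0.259375, -0.462500), (du/dtau, dv/dtau) = (-0.130130, 0.497180); Gamma_uuu = -0.366724, Gamma_uuv = 0.000000, Gamma_uvv = 0.305715, Gamma_vuu = 0.000000, Gamma_vuv = -0.311136, Gamma_vvv = 0.000000; k2 = (-0.130130, 0.497180, -0.069359, -0.040260)
  k3: at (u, v) = (-0.259760, -0.462711), (du/dtau, dv/dtau) = (-0.130202, 0.496981); Gamma_uuu = -0.367164, Gamma_uuv = 0.000000, Gamma_uvv = 0.306119, Gamma_vuu = 0.000000, Gamma_vuv = -0.311561, Gamma_vvv = 0.000000; k3 = (-0.130202, 0.496981, -0.069384, -0.040321)
  k4: at (u, v) = (-0.269530, -0.425453), (du/dtau, dv/dtau) = (-0.135408, 0.493952); Gamma_uuu = -0.378210, Gamma_uuv = 0.000000, Gamma_uvv = 0.316306, Gamma_vuu = 0.000000, Gamma_vuv = -0.322280, Gamma_vvv = 0.000000; k4 = (-0.135408, 0.493952, -0.070240, -0.043111)
  Y <- Y + (h/6)(k1 + 2k2 + 2k3 + k4): u = -0.2695, v = -0.4254, du/dtau = -0.1354, dv/dtau = 0.4940
step 2:
  k1: at (u, v) = (-0.269527, -0.425443), (du/dtau, dv/dtau) = (-0.135403, 0.493953); Gamma_uuu = -0.378206, Gamma_uuv = 0.000000, Gamma_uvv = 0.316302, Gamma_vuu = 0.000000, Gamma_vuv = -0.322276, Gamma_vvv = 0.000000; k1 = (-0.135403, 0.493953, -0.070241, -0.043109)
  k2: at (u, v) = (-0.279682, -0.388397), (du/dtau, dv/dtau) = (-0.140671, 0.490720); Gamma_uuu = -0.389409, Gamma_uuv = 0.000000, Gamma_uvv = 0.326757, Gamma_vuu = 0.000000, Gamma_vuv = -0.333307, Gamma_vvv = 0.000000; k2 = (-0.140671, 0.490720, -0.070979, -0.046017)
  k3: at (u, v) = (-0.280077, -0.388639), (du/dtau, dv/dtau) = (-0.140726, 0.490502); Gamma_uuu = -0.389839, Gamma_uuv = 0.000000, Gamma_uvv = 0.327161, Gamma_vuu = 0.000000, Gamma_vuv = -0.333734, Gamma_vvv = 0.000000; k3 = (-0.140726, 0.490502, -0.070992, -0.046073)
  k4: at (u, v) = (-0.290636, -0.351868), (du/dtau, dv/dtau) = (-0.146052, 0.487042); Gamma_uuu = -0.401171, Gamma_uuv = 0.000000, Gamma_uvv = 0.337880, Gamma_vuu = 0.000000, Gamma_vuv = -0.345077, Gamma_vvv = 0.000000; k4 = (-0.146052, 0.487042, -0.071591, -0.049093)
  Y <- Y + (h/6)(k1 + 2k2 + 2k3 + k4): u = -0.2906, v = -0.3519, du/dtau = -0.1460, dv/dtau = 0.4870
step 3:
  k1: at (u, v) = (-0.290633, -0.351857), (du/dtau, dv/dtau) = (-0.146047, 0.487044); Gamma_uuu = -0.401168, Gamma_uuv = 0.000000, Gamma_uvv = 0.337877, Gamma_vuu = 0.000000, Gamma_vuv = -0.345074, Gamma_vvv = 0.000000; k1 = (-0.146047, 0.487044, -0.071592, -0.049091)
  k2: at (u, v) = (-0.301587, -0.315329), (du/dtau, dv/dtau) = (-0.151417, 0.483362); Gamma_uuu = -0.412593, Gamma_uuv = 0.000000, Gamma_uvv = 0.348838, Gamma_vuu = 0.000000, Gamma_vuv = -0.356706, Gamma_vvv = 0.000000; k2 = (-0.151417, 0.483362, -0.072043, -0.052214)
  k3: at (u, v) = (-0.301989, -0.315605), (du/dtau, dv/dtau) = (-0.151451, 0.483128); Gamma_uuu = -0.413006, Gamma_uuv = 0.000000, Gamma_uvv = 0.349238, Gamma_vuu = 0.000000, Gamma_vuv = -0.357131, Gamma_vvv = 0.000000; k3 = (-0.151451, 0.483128, -0.072043, -0.052262)
  k4: at (u, v) = (-0.313351, -0.279388), (du/dtau, dv/dtau) = (-0.156854, 0.479204); Gamma_uuu = -0.424486, Gamma_uuv = 0.000000, Gamma_uvv = 0.360428, Gamma_vuu = 0.000000, Gamma_vuv = -0.369041, Gamma_vvv = 0.000000; k4 = (-0.156854, 0.479204, -0.072324, -0.055478)
  Y <- Y + (h/6)(k1 + 2k2 + 2k3 + k4): u = -0.3133, v = -0.2794, du/dtau = -0.1568, dv/dtau = 0.4792
step 4:
  k1: at (u, v) = (-0.313349, -0.279376), (du/dtau, dv/dtau) = (-0.156850, 0.479206); Gamma_uuu = -0.424484, Gamma_uuv = 0.000000, Gamma_uvv = 0.360427, Gamma_vuu = 0.000000, Gamma_vuv = -0.369039, Gamma_vvv = 0.000000; k1 = (-0.156850, 0.479206, -0.072325, -0.055476)
  k2: at (u, v) = (-0.325113, -0.243436), (du/dtau, dv/dtau) = (-0.162274, 0.475045); Gamma_uuu = -0.435984, Gamma_uuv = 0.000000, Gamma_uvv = 0.371829, Gamma_vuu = 0.000000, Gamma_vuv = -0.381208, Gamma_vvv = 0.000000; k2 = (-0.162274, 0.475045, -0.072429, -0.058773)
  k3: at (u, v) = (-0.325519, -0.243748), (du/dtau, dv/dtau) = (-0.162282, 0.474798); Gamma_uuu = -0.436375, Gamma_uuv = 0.000000, Gamma_uvv = 0.372220, Gamma_vuu = 0.000000, Gamma_vuv = -0.381625, Gamma_vvv = 0.000000; k3 = (-0.162282, 0.474798, -0.072418, -0.058809)
  k4: at (u, v) = (-0.337691, -0.208157), (du/dtau, dv/dtau) = (-0.167712, 0.470384); Gamma_uuu = -0.447845, Gamma_uuv = 0.000000, Gamma_uvv = 0.383811, Gamma_vuu = 0.000000, Gamma_vuv = -0.394031, Gamma_vvv = 0.000000; k4 = (-0.167712, 0.470384, -0.072326, -0.062170)
  Y <- Y + (h/6)(k1 + 2k2 + 2k3 + k4): u = -0.3377, v = -0.2081, du/dtau = -0.1677, dv/dtau = 0.4704


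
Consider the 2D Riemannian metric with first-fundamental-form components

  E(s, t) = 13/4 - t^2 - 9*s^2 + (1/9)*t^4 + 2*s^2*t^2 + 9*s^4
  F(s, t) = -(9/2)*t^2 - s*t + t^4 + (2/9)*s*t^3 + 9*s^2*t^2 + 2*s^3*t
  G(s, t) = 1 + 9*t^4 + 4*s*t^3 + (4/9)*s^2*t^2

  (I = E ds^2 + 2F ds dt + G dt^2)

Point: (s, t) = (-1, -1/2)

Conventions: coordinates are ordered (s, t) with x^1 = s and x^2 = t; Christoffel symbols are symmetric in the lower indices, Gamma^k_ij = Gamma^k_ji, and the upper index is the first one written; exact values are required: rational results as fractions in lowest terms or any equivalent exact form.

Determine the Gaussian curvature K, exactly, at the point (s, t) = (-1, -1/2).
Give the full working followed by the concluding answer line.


E = 505/144, F = 247/144, G = 313/144, EG - F^2 = 337/72 at the point
E_s = -19, E_t = -19/18, F_s = -253/36, F_t = -37/6, G_s = -13/18, G_t = -143/18
E_tt = 7/3, F_st = 139/6, G_ss = 2/9
Using the Brioschi determinant formula for K from the metric derivatives:
M1 = [[-E_tt/2 + F_st - G_ss/2, E_s/2, F_s - E_t/2], [F_t - G_s/2, E, F], [G_t/2, F, G]] = [[197/9, -19/2, -13/2], [-209/36, 505/144, 247/144], [-143/36, 247/144, 313/144]]; det M1 = 13919/648
M2 = [[0, E_t/2, G_s/2], [E_t/2, E, F], [G_s/2, F, G]] = [[0, -19/36, -13/36], [-19/36, 505/144, 247/144], [-13/36, 247/144, 313/144]]; det M2 = -265/648
det M1 - det M2 = 197/9; K = 197/9 / (337/72)^2 = 113472/113569

Answer: K = 113472/113569


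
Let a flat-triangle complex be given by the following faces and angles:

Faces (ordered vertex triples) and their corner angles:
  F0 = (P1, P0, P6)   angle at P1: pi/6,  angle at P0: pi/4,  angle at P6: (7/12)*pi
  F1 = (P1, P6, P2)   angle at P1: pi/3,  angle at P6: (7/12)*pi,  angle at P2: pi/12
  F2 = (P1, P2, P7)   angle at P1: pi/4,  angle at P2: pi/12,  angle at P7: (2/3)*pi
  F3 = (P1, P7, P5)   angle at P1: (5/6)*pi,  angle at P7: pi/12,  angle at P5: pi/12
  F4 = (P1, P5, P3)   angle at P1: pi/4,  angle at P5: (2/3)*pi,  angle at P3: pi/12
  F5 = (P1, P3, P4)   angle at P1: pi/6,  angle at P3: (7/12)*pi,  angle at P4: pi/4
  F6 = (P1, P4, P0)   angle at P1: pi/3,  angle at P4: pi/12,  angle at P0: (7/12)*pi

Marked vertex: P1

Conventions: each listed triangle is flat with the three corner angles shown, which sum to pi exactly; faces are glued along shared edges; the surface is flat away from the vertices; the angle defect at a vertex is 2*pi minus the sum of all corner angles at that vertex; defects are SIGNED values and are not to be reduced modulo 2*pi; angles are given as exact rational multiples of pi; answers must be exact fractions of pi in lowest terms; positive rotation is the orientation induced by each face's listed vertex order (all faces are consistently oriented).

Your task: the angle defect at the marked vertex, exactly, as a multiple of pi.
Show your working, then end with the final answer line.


Sum of corner angles at P1: (7/3)*pi
defect = 2*pi - (7/3)*pi

Answer: defect(P1) = -pi/3


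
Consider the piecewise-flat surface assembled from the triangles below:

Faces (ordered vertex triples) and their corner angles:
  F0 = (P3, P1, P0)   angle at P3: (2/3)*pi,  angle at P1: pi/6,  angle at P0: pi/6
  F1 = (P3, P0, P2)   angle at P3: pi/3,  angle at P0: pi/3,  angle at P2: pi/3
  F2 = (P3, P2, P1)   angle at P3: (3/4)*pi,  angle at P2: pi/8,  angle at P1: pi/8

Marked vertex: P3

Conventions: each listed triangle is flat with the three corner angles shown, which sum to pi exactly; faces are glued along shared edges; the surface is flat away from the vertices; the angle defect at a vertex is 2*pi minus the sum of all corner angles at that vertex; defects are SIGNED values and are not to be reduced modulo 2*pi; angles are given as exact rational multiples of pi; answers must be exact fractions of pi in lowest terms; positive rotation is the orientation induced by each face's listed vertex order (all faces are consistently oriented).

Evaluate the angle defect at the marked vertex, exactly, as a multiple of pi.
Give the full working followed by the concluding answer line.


Sum of corner angles at P3: (7/4)*pi
defect = 2*pi - (7/4)*pi

Answer: defect(P3) = pi/4


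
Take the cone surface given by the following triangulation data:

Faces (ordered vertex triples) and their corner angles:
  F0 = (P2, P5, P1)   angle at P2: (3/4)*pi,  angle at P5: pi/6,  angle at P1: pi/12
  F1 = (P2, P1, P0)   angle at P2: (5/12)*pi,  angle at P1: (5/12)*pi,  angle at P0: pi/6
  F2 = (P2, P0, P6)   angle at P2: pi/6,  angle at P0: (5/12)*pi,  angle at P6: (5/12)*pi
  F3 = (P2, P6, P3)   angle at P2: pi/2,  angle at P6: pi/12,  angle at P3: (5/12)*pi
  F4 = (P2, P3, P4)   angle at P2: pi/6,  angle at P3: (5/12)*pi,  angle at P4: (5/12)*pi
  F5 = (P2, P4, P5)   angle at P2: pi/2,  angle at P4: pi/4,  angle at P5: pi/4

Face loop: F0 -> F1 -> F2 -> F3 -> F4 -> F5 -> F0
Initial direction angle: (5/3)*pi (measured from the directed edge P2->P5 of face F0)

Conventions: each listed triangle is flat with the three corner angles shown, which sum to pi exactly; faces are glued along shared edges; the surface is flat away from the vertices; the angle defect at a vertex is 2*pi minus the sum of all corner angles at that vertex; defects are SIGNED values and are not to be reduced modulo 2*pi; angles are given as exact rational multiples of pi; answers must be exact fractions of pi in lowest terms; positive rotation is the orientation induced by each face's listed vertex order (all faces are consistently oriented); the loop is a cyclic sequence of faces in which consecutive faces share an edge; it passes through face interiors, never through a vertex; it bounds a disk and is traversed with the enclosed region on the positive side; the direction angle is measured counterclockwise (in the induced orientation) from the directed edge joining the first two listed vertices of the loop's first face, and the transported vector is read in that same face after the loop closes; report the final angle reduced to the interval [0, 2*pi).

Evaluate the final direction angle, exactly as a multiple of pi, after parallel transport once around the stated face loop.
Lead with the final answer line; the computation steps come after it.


Answer: final direction angle = (7/6)*pi

enclosed vertex P2: corner angles sum to (5/2)*pi, defect = 2*pi - (5/2)*pi = -pi/2
transport around the loop rotates by the sum of enclosed defects; add to the initial angle mod 2*pi
final angle = (5/3)*pi - pi/2 = (7/6)*pi (mod 2*pi)


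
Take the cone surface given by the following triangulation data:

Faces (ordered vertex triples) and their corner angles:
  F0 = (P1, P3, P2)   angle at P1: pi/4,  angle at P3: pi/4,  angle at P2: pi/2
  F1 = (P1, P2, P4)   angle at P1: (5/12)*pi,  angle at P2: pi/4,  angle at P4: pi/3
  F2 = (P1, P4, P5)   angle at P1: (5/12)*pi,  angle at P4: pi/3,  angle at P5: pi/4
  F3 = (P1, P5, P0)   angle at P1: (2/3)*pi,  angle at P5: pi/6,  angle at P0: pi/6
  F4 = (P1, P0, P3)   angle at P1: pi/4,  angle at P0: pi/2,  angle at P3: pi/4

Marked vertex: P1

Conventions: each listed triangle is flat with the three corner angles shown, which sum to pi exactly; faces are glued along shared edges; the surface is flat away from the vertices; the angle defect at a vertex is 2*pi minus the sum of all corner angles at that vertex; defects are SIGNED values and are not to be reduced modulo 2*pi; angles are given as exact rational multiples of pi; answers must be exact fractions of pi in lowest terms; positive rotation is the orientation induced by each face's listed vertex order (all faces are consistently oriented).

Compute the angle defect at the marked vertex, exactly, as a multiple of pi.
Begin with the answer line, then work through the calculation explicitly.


Answer: defect(P1) = 0

Sum of corner angles at P1: 2*pi
defect = 2*pi - 2*pi


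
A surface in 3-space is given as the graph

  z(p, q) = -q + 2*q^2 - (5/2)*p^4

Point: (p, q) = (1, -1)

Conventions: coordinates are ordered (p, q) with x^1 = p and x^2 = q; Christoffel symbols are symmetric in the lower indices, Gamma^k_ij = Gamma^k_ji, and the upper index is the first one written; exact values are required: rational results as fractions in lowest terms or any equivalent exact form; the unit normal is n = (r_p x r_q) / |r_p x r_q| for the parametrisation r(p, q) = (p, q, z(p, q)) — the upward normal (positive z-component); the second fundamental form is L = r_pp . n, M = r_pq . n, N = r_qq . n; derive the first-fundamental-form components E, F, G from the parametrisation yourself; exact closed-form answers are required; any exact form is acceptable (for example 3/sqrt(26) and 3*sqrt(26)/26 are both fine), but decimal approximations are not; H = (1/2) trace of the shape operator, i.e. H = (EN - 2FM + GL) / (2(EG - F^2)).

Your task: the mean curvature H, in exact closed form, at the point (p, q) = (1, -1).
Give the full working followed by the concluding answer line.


z_p = -10, z_q = -5, z_pp = -30, z_pq = 0, z_qq = 4
E = 101, F = 50, G = 26; answer radicand W^2 = 126
unnormalised second-form numerators: l = -30, m = 0, n = 4; L = l/sqrt(126), and similarly M = m/sqrt(W^2), N = n/sqrt(W^2)
H = (E*n - 2*F*m + G*l) / (2*(EG - F^2)*sqrt(W^2)); E*n - 2*F*m + G*l = -376, EG - F^2 = 126, so H = (-94/63)/sqrt(126)

Answer: H = -47*sqrt(14)/1323


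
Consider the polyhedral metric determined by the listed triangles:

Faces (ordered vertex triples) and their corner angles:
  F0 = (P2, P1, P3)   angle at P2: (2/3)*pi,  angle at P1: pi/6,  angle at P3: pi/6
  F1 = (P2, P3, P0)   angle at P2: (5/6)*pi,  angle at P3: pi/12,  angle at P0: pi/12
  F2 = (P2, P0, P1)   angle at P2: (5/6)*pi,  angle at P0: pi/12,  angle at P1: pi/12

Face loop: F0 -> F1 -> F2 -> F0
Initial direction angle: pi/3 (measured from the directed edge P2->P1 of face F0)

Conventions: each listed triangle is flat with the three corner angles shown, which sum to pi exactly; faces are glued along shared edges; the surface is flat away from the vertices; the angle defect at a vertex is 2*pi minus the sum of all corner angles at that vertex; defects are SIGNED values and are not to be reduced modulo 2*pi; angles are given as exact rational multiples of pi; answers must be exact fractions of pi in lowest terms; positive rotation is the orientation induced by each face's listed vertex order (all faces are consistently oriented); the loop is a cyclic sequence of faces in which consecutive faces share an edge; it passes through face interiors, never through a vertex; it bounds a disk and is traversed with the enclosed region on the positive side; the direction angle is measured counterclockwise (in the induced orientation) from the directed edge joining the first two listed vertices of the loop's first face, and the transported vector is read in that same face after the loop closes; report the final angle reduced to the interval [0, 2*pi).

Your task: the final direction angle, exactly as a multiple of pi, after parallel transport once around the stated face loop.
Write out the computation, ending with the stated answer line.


enclosed vertex P2: corner angles sum to (7/3)*pi, defect = 2*pi - (7/3)*pi = -pi/3
summing the enclosed defects onto the initial angle, mod 2*pi in the induced orientation:
final angle = pi/3 - pi/3 = 0 (mod 2*pi)

Answer: final direction angle = 0


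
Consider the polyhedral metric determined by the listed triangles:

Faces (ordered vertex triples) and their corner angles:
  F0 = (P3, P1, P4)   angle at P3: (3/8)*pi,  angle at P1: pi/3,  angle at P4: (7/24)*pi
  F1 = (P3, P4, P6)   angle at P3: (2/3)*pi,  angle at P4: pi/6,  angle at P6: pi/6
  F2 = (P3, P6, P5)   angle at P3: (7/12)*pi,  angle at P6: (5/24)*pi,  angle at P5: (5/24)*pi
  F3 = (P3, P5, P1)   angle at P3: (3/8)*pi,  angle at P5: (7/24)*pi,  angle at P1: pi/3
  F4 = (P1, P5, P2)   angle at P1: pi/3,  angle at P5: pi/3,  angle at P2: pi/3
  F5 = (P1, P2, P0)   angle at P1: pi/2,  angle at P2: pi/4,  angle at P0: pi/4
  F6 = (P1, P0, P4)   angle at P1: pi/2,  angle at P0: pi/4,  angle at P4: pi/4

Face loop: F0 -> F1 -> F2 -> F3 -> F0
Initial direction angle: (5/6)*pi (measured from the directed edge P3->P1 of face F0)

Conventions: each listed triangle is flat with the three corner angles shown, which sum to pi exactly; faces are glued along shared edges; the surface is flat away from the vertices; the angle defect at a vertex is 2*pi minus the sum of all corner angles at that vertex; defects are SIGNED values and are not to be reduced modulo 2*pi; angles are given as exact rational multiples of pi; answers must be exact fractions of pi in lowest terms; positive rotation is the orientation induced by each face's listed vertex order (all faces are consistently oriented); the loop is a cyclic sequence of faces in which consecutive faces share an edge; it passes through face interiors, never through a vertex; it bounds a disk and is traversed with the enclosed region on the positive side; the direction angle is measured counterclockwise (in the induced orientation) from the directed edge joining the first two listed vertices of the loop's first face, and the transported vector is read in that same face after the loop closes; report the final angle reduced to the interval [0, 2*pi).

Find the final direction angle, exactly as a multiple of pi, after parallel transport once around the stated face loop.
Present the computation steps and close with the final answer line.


enclosed vertex P3: corner angles sum to 2*pi, defect = 2*pi - 2*pi = 0
the final direction is the initial angle plus the enclosed defects, taken mod 2*pi in the induced orientation
final angle = (5/6)*pi + 0 = (5/6)*pi (mod 2*pi)

Answer: final direction angle = (5/6)*pi


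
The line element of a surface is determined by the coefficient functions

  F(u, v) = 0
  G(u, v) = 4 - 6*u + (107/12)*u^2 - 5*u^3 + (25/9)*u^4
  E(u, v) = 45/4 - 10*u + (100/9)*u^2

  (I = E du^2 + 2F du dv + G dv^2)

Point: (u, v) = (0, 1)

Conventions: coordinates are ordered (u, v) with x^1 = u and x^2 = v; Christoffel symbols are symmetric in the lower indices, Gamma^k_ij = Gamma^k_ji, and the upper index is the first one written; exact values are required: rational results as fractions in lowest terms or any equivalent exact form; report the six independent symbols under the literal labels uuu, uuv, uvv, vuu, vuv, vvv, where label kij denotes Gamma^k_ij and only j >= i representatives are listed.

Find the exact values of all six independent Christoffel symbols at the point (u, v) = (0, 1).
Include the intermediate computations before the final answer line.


E = 45/4, F = 0, G = 4 at the point
E_u = -10, E_v = 0, F_u = 0, F_v = 0, G_u = -6, G_v = 0
EG - F^2 = 45;  g^inv = (1/45) * [[4, 0], [0, 45/4]]
first-kind symbols [ij,l] = (1/2)(d_i g_jl + d_j g_il - d_l g_ij): [uu,u] = E_u/2 = -5, [uu,v] = F_u - E_v/2 = 0, [uv,u] = E_v/2 = 0, [uv,v] = G_u/2 = -3, [vv,u] = F_v - G_u/2 = 3, [vv,v] = G_v/2 = 0
Gamma^u_ij = (G*[ij,u] - F*[ij,v])/(EG - F^2), Gamma^v_ij = (E*[ij,v] - F*[ij,u])/(EG - F^2)

Answer: Gamma_uuu = -4/9, Gamma_uuv = 0, Gamma_uvv = 4/15, Gamma_vuu = 0, Gamma_vuv = -3/4, Gamma_vvv = 0


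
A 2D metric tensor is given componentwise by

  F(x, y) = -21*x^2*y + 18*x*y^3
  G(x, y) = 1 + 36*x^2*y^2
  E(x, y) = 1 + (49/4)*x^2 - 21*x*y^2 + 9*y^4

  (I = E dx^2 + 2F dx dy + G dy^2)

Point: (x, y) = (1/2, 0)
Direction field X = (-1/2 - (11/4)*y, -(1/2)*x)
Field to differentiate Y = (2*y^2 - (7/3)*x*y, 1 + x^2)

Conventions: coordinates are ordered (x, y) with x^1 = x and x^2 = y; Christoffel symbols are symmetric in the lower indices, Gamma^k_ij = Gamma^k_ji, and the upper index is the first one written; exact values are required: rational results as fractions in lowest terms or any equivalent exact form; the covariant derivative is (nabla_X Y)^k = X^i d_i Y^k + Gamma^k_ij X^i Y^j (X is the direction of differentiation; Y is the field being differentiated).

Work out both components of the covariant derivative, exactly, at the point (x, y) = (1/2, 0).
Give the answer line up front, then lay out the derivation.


Answer: (nabla_X Y)^x = 217/312, (nabla_X Y)^y = -1/2

E = 65/16, F = 0, G = 1 at the point
E_x = 49/4, E_y = 0, F_x = 0, F_y = -21/4, G_x = 0, G_y = 0
EG - F^2 = 65/16;  g^inv = (16/65) * [[1, 0], [0, 65/16]]
first-kind symbols [ij,l] = (1/2)(d_i g_jl + d_j g_il - d_l g_ij): [xx,x] = E_x/2 = 49/8, [xx,y] = F_x - E_y/2 = 0, [xy,x] = E_y/2 = 0, [xy,y] = G_x/2 = 0, [yy,x] = F_y - G_x/2 = -21/4, [yy,y] = G_y/2 = 0
Gamma^x_ij = (G*[ij,x] - F*[ij,y])/(EG - F^2), Gamma^y_ij = (E*[ij,y] - F*[ij,x])/(EG - F^2)
Gamma_xxx = 98/65, Gamma_xxy = 0, Gamma_xyy = -84/65, Gamma_yxx = 0, Gamma_yxy = 0, Gamma_yyy = 0
X = (-1/2, -1/4), Y = (0, 5/4) at the point


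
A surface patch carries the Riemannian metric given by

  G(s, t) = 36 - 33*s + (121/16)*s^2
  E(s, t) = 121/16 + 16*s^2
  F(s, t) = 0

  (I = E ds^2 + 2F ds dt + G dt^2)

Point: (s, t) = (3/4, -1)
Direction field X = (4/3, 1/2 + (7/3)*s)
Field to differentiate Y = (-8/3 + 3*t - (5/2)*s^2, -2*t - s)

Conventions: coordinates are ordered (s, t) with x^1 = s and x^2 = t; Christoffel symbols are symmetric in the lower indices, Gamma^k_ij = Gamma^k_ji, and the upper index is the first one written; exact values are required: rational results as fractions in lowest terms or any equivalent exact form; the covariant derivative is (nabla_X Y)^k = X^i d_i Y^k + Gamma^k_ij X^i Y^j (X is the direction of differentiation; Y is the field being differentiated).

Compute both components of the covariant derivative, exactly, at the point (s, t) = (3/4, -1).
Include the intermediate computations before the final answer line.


E = 265/16, F = 0, G = 3969/256 at the point
E_s = 24, E_t = 0, F_s = 0, F_t = 0, G_s = -693/32, G_t = 0
EG - F^2 = 1051785/4096;  g^inv = (4096/1051785) * [[3969/256, 0], [0, 265/16]]
first-kind symbols [ij,l] = (1/2)(d_i g_jl + d_j g_il - d_l g_ij): [ss,s] = E_s/2 = 12, [ss,t] = F_s - E_t/2 = 0, [st,s] = E_t/2 = 0, [st,t] = G_s/2 = -693/64, [tt,s] = F_t - G_s/2 = 693/64, [tt,t] = G_t/2 = 0
Gamma^s_ij = (G*[ij,s] - F*[ij,t])/(EG - F^2), Gamma^t_ij = (E*[ij,t] - F*[ij,s])/(EG - F^2)
Gamma_sss = 192/265, Gamma_sst = 0, Gamma_stt = 693/1060, Gamma_tss = 0, Gamma_tst = -44/63, Gamma_ttt = 0
X = (4/3, 9/4), Y = (-679/96, 5/4) at the point

Answer: (nabla_X Y)^s = -165053/50880, (nabla_X Y)^t = 24901/6048


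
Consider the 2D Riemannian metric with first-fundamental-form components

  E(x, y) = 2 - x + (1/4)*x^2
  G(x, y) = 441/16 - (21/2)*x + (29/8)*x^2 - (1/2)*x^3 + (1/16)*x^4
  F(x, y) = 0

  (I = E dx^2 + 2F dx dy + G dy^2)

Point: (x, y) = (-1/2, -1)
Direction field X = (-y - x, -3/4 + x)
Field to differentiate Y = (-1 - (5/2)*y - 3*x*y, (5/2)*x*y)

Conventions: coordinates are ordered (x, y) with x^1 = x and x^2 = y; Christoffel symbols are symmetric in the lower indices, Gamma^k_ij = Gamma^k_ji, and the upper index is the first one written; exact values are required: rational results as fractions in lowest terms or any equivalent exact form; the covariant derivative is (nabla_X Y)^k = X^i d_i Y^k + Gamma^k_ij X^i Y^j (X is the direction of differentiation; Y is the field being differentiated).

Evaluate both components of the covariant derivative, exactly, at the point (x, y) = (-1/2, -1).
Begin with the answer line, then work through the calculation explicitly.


Answer: (nabla_X Y)^x = 3463/2624, (nabla_X Y)^y = -1285/496

E = 41/16, F = 0, G = 8649/256 at the point
E_x = -5/4, E_y = 0, F_x = 0, F_y = 0, G_x = -465/32, G_y = 0
EG - F^2 = 354609/4096;  g^inv = (4096/354609) * [[8649/256, 0], [0, 41/16]]
first-kind symbols [ij,l] = (1/2)(d_i g_jl + d_j g_il - d_l g_ij): [xx,x] = E_x/2 = -5/8, [xx,y] = F_x - E_y/2 = 0, [xy,x] = E_y/2 = 0, [xy,y] = G_x/2 = -465/64, [yy,x] = F_y - G_x/2 = 465/64, [yy,y] = G_y/2 = 0
Gamma^x_ij = (G*[ij,x] - F*[ij,y])/(EG - F^2), Gamma^y_ij = (E*[ij,y] - F*[ij,x])/(EG - F^2)
Gamma_xxx = -10/41, Gamma_xxy = 0, Gamma_xyy = 465/164, Gamma_yxx = 0, Gamma_yxy = -20/93, Gamma_yyy = 0
X = (3/2, -5/4), Y = (0, 5/4) at the point


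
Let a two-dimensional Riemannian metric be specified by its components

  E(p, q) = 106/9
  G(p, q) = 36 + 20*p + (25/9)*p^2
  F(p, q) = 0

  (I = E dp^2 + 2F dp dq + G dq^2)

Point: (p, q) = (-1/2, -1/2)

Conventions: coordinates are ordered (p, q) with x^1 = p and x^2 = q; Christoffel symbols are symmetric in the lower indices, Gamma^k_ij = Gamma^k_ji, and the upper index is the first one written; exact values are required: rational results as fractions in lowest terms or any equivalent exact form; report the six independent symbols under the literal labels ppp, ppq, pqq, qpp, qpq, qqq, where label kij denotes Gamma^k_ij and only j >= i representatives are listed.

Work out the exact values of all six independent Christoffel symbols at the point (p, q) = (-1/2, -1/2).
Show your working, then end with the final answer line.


E = 106/9, F = 0, G = 961/36 at the point
E_p = 0, E_q = 0, F_p = 0, F_q = 0, G_p = 155/9, G_q = 0
EG - F^2 = 50933/162;  g^inv = (162/50933) * [[961/36, 0], [0, 106/9]]
first-kind symbols [ij,l] = (1/2)(d_i g_jl + d_j g_il - d_l g_ij): [pp,p] = E_p/2 = 0, [pp,q] = F_p - E_q/2 = 0, [pq,p] = E_q/2 = 0, [pq,q] = G_p/2 = 155/18, [qq,p] = F_q - G_p/2 = -155/18, [qq,q] = G_q/2 = 0
Gamma^p_ij = (G*[ij,p] - F*[ij,q])/(EG - F^2), Gamma^q_ij = (E*[ij,q] - F*[ij,p])/(EG - F^2)

Answer: Gamma_ppp = 0, Gamma_ppq = 0, Gamma_pqq = -155/212, Gamma_qpp = 0, Gamma_qpq = 10/31, Gamma_qqq = 0


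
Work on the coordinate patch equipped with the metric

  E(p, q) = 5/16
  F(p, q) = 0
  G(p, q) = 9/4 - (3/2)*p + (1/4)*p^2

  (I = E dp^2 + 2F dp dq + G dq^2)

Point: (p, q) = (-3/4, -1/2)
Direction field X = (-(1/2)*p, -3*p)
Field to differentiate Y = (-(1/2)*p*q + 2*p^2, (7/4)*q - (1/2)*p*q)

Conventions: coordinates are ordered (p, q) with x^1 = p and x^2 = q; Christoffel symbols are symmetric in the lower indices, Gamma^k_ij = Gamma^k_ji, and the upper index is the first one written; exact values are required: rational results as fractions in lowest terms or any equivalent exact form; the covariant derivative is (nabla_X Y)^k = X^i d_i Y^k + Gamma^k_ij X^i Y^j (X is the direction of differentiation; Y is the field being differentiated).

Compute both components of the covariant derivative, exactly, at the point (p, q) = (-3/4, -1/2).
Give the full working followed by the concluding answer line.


E = 5/16, F = 0, G = 225/64 at the point
E_p = 0, E_q = 0, F_p = 0, F_q = 0, G_p = -15/8, G_q = 0
EG - F^2 = 1125/1024;  g^inv = (1024/1125) * [[225/64, 0], [0, 5/16]]
first-kind symbols [ij,l] = (1/2)(d_i g_jl + d_j g_il - d_l g_ij): [pp,p] = E_p/2 = 0, [pp,q] = F_p - E_q/2 = 0, [pq,p] = E_q/2 = 0, [pq,q] = G_p/2 = -15/16, [qq,p] = F_q - G_p/2 = 15/16, [qq,q] = G_q/2 = 0
Gamma^p_ij = (G*[ij,p] - F*[ij,q])/(EG - F^2), Gamma^q_ij = (E*[ij,q] - F*[ij,p])/(EG - F^2)
Gamma_ppp = 0, Gamma_ppq = 0, Gamma_pqq = 3, Gamma_qpp = 0, Gamma_qpq = -4/15, Gamma_qqq = 0
X = (3/8, 9/4), Y = (15/16, -17/16) at the point

Answer: (nabla_X Y)^p = -471/64, (nabla_X Y)^q = 707/160


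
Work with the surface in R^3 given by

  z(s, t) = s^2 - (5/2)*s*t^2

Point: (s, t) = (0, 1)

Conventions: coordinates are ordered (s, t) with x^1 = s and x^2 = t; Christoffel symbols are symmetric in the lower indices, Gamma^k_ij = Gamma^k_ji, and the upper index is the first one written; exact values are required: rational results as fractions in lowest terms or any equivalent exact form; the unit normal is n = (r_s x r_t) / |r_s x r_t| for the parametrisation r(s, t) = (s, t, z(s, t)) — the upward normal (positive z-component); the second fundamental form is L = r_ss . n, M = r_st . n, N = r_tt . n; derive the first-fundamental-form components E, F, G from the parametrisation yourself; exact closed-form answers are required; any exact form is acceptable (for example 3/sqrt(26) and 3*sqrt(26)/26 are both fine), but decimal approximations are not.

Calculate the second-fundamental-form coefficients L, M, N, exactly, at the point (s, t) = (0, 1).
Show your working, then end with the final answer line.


z_s = -5/2, z_t = 0, z_ss = 2, z_st = -5, z_tt = 0
E = 29/4, F = 0, G = 1; answer radicand W^2 = 29/4
unnormalised second-form numerators: l = 2, m = -5, n = 0; L = l/sqrt(29/4), and similarly M = m/sqrt(W^2), N = n/sqrt(W^2)

Answer: L = 4*sqrt(29)/29, M = -10*sqrt(29)/29, N = 0


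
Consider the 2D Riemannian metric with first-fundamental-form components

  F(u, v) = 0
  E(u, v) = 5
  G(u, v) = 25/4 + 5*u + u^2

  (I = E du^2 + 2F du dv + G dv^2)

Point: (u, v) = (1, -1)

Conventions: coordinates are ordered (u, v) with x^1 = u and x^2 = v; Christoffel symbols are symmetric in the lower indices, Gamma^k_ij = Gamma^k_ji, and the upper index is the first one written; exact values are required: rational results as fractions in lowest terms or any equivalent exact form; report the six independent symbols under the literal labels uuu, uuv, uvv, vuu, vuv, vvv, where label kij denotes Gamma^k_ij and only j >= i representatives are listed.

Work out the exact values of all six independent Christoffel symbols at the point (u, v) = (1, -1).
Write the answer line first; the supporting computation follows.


Answer: Gamma_uuu = 0, Gamma_uuv = 0, Gamma_uvv = -7/10, Gamma_vuu = 0, Gamma_vuv = 2/7, Gamma_vvv = 0

E = 5, F = 0, G = 49/4 at the point
E_u = 0, E_v = 0, F_u = 0, F_v = 0, G_u = 7, G_v = 0
EG - F^2 = 245/4;  g^inv = (4/245) * [[49/4, 0], [0, 5]]
first-kind symbols [ij,l] = (1/2)(d_i g_jl + d_j g_il - d_l g_ij): [uu,u] = E_u/2 = 0, [uu,v] = F_u - E_v/2 = 0, [uv,u] = E_v/2 = 0, [uv,v] = G_u/2 = 7/2, [vv,u] = F_v - G_u/2 = -7/2, [vv,v] = G_v/2 = 0
Gamma^u_ij = (G*[ij,u] - F*[ij,v])/(EG - F^2), Gamma^v_ij = (E*[ij,v] - F*[ij,u])/(EG - F^2)


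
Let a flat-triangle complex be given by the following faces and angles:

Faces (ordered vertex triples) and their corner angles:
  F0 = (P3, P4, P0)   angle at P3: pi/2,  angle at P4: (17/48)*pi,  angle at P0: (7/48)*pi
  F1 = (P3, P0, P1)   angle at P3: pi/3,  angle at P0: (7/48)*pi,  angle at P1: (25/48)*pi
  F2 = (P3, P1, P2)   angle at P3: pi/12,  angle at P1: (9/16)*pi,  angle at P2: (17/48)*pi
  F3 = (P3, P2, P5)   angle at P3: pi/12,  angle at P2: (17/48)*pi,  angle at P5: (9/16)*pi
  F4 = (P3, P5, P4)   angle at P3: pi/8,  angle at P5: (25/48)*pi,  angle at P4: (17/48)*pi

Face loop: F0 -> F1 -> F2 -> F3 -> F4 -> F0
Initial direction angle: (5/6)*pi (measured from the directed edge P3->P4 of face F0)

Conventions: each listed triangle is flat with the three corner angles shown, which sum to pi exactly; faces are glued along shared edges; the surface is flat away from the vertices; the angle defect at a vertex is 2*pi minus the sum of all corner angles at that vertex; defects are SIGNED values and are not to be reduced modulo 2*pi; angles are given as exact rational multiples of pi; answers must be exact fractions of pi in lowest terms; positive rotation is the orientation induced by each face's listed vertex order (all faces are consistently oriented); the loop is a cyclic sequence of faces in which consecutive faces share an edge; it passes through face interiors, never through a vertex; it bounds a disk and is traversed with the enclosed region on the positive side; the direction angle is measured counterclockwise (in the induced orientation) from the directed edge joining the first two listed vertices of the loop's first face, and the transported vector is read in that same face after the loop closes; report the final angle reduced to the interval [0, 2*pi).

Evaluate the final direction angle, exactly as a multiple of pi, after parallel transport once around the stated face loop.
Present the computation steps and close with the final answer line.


enclosed vertex P3: corner angles sum to (9/8)*pi, defect = 2*pi - (9/8)*pi = (7/8)*pi
holonomy = initial angle + sum of enclosed defects (mod 2*pi), positive in the induced orientation
final angle = (5/6)*pi + (7/8)*pi = (41/24)*pi (mod 2*pi)

Answer: final direction angle = (41/24)*pi


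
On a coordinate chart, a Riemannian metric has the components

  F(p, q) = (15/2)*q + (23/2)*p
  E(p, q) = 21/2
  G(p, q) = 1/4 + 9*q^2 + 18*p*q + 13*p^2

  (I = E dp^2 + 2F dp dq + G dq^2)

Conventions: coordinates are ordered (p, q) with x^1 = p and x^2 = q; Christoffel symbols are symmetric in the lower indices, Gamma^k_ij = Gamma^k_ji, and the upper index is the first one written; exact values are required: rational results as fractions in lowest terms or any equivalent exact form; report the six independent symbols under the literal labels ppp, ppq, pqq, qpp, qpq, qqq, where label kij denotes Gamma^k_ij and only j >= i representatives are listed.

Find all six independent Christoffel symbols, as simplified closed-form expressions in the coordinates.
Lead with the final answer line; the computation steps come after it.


Answer: Gamma_ppp = (-1058*p - 690*q)/(34*p^2 + 132*p*q + 306*q^2 + 21), Gamma_ppq = (-1196*p^2 - 1608*p*q - 540*q^2)/(34*p^2 + 132*p*q + 306*q^2 + 21), Gamma_pqq = (-1352*p^3 - 2808*p^2*q - 48*p^2 - 2232*p*q^2 - 288*p*q - 26*p - 648*q^3 - 18*q + 15)/(34*p^2 + 132*p*q + 306*q^2 + 21), Gamma_qpp = 966/(34*p^2 + 132*p*q + 306*q^2 + 21), Gamma_qpq = (1092*p + 756*q)/(34*p^2 + 132*p*q + 306*q^2 + 21), Gamma_qqq = (1196*p^2 + 1608*p*q + 66*p + 540*q^2 + 306*q)/(34*p^2 + 132*p*q + 306*q^2 + 21)

E = 21/2; F = (15/2)*q + (23/2)*p; G = 1/4 + 9*q^2 + 18*p*q + 13*p^2
Gamma^k_ij = (1/2) g^{kl} (d_i g_jl + d_j g_il - d_l g_ij), with g^inv = (1/(EG-F^2)) [[G, -F], [-F, E]]
first partials: E_p = 0, E_q = 0, F_p = 23/2, F_q = 15/2, G_p = 18*q + 26*p, G_q = 18*q + 18*p
D = EG - F^2 = 21/8 + (153/4)*q^2 + (33/2)*p*q + (17/4)*p^2
expanded: Gamma^p_pp = (G E_p - 2F F_p + F E_q)/(2D), Gamma^p_pq = (G E_q - F G_p)/(2D), Gamma^p_qq = (2G F_q - G G_p - F G_q)/(2D), Gamma^q_pp = (2E F_p - E E_q - F E_p)/(2D), Gamma^q_pq = (E G_p - F E_q)/(2D), Gamma^q_qq = (E G_q - 2F F_q + F G_p)/(2D); substitute and cancel common factors


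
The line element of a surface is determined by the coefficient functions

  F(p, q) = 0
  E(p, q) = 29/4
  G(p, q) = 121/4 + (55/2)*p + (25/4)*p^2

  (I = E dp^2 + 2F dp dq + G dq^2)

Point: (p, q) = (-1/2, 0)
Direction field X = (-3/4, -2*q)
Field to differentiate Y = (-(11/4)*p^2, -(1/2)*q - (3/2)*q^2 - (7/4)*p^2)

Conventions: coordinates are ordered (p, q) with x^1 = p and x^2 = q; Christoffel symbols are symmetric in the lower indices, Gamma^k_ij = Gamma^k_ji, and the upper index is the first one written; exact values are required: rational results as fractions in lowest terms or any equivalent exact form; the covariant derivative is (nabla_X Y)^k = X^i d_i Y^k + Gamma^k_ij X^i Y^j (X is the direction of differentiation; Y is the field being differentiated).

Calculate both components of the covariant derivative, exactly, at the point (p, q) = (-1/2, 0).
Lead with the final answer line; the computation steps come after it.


Answer: (nabla_X Y)^p = -33/16, (nabla_X Y)^q = -609/544

E = 29/4, F = 0, G = 289/16 at the point
E_p = 0, E_q = 0, F_p = 0, F_q = 0, G_p = 85/4, G_q = 0
EG - F^2 = 8381/64;  g^inv = (64/8381) * [[289/16, 0], [0, 29/4]]
first-kind symbols [ij,l] = (1/2)(d_i g_jl + d_j g_il - d_l g_ij): [pp,p] = E_p/2 = 0, [pp,q] = F_p - E_q/2 = 0, [pq,p] = E_q/2 = 0, [pq,q] = G_p/2 = 85/8, [qq,p] = F_q - G_p/2 = -85/8, [qq,q] = G_q/2 = 0
Gamma^p_ij = (G*[ij,p] - F*[ij,q])/(EG - F^2), Gamma^q_ij = (E*[ij,q] - F*[ij,p])/(EG - F^2)
Gamma_ppp = 0, Gamma_ppq = 0, Gamma_pqq = -85/58, Gamma_qpp = 0, Gamma_qpq = 10/17, Gamma_qqq = 0
X = (-3/4, 0), Y = (-11/16, -7/16) at the point
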